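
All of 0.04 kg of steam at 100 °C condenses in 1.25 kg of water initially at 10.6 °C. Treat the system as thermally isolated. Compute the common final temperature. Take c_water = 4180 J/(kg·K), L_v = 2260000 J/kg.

T_f ≈ 30.1 °C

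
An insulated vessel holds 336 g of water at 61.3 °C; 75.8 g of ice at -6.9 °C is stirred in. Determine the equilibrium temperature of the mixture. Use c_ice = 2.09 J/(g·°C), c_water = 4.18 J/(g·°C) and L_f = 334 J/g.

Sum of m c ΔT and latent-heat terms is zero:
ice -6.9→0 °C: 75.8·2.09·6.9 = 1093.1
  latent heat to melt: 75.8·334 = 25317
  meltwater 0→T: 75.8·4.18·T = 316.84 T
  water cools: 336·4.18·(T − 61.3) = 1404.5(T − 61.3)
1721.3 T = 86095 − 26410 = 59684
T ≈ 34.67 °C. Since T > 0 °C, the all-ice-melts assumption holds.

T_f ≈ 34.7 °C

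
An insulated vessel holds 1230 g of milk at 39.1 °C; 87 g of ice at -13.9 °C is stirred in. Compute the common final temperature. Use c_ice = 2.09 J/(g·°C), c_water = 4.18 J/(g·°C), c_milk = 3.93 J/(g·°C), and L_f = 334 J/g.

Energy conservation, ΣQ = 0:
warm ice to 0 °C: 87×2.09×(0 − (-13.9)) = 2527.4
  fusion: m_ice L_f = 87×334 = 29058
  warm the meltwater: 363.66 T
  milk cools: 1230×3.93×(T − 39.1) = 4833.9(T − 39.1)
5197.6 T = 189005 − 31585 = 157420
T ≈ 30.29 °C (positive, so assuming full melt was valid).

T_f ≈ 30.3 °C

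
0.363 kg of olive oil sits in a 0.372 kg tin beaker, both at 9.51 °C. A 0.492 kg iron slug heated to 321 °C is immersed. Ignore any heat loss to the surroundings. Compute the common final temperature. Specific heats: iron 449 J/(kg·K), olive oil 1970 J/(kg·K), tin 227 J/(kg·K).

T_f ≈ 76.9 °C

Energy conservation, ΣQ = 0:
0.492·449·(T − 321) + 0.363·1970·(T − 9.51) + 0.372·227·(T − 9.51) = 0
220.91(T − 321) + 715.11(T − 9.51) + 84.44(T − 9.51) = 0
1020.5 T = 78515
T = 78515/1020.5 ≈ 76.94 °C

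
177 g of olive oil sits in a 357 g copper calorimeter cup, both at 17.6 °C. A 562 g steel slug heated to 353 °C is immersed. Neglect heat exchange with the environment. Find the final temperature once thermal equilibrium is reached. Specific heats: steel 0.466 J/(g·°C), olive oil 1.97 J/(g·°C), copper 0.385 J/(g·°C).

Net heat exchanged in the isolated system is zero:
562*0.466*(T − 353) + 177*1.97*(T − 17.6) + 357*0.385*(T − 17.6) = 0
(261.89 + 348.69 + 137.44) T = 261.89*353 + 348.69*17.6 + 137.44*17.6
T = 101004/748.03 ≈ 135.03 °C

T_f ≈ 135.0 °C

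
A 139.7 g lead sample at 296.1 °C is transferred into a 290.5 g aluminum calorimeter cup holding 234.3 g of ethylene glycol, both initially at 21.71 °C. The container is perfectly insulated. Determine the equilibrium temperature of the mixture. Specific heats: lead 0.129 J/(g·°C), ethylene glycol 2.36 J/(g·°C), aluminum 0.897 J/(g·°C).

Heat gained plus heat lost sum to zero:
139.7*0.129*(T − 296.1) + 234.3*2.36*(T − 21.71) + 290.5*0.897*(T − 21.71) = 0
(18.02 + 552.95 + 260.58) T = 18.02*296.1 + 552.95*21.71 + 260.58*21.71
T = 22998 / 831.55 = 27.7 °C

T_f ≈ 27.7 °C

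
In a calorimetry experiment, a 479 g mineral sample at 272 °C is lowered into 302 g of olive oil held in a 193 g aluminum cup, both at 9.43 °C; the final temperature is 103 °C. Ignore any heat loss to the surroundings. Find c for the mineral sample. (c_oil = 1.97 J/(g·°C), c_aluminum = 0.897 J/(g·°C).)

c ≈ 0.888 J/(g·°C)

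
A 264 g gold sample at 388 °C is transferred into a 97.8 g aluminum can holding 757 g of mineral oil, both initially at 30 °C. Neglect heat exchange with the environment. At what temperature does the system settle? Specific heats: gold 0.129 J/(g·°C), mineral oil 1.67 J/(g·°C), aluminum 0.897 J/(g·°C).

Taking heat into each body as positive, Σ m c ΔT = 0:
264·0.129·(T − 388) + 757·1.67·(T − 30) + 97.8·0.897·(T − 30) = 0
34.06(T − 388) + 1264.2(T − 30) + 87.73(T − 30) = 0
(34.06 + 1264.2 + 87.73) T = 34.06·388 + 1264.2·30 + 87.73·30
T = 53771/1386 ≈ 38.80 °C

T_f ≈ 38.8 °C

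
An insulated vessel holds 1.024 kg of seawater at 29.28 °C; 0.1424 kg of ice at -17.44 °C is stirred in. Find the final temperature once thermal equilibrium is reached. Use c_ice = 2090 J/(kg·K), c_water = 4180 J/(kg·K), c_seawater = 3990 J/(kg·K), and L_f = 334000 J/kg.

Heat gained plus heat lost sum to zero:
ice -17.44→0 °C: 0.1424·2090·17.44 = 5190.4; melt ice: 0.1424·334000 = 47562; warm the meltwater: 595.23 T; seawater: 4085.8(T − 29.28)
4681 T = 119631 − 52752 = 66879
T ≈ 14.29 °C (positive, so assuming full melt was valid).

T_f ≈ 14.3 °C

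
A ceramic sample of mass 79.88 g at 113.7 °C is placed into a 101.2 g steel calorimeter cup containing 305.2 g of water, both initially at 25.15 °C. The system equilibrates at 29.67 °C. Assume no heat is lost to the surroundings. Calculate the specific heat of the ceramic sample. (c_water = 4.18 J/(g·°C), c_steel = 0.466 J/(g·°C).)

c ≈ 0.891 J/(g·°C)

Heat gained plus heat lost sum to zero:
79.88×c×(29.67 − 113.7) + 305.2×4.18×(29.67 − 25.15) + 101.2×0.466×(29.67 − 25.15) = 0
-6712.3 c = -5979.5
c = -5979.5/-6712.3 ≈ 0.8908 J/(g·°C)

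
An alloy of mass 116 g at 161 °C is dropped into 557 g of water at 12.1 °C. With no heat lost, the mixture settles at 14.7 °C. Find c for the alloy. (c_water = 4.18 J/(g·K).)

Heat lost by the alloy = heat gained by the water:
116·c·(161 − 14.7) = 557·4.18·(14.7 − 12.1)
16971 c = 6053.5  ⇒  c ≈ 0.3567 J/(g·K)

c ≈ 0.357 J/(g·K)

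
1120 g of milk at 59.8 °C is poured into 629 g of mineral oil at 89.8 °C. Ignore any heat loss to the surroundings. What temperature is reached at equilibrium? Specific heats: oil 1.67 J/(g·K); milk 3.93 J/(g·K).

T_f ≈ 65.6 °C

Set heat shed by the hot body equal to heat absorbed by the cold body:
629·1.67·(89.8 − T) = 1120·3.93·(T − 59.8)
1050.4(89.8 − T) = 4401.6(T − 59.8)
5452 T = 357544  ⇒  T ≈ 65.58 °C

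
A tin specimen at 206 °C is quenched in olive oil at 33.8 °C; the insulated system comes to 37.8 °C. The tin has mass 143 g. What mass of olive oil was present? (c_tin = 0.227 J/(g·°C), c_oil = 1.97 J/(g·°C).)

m ≈ 693 g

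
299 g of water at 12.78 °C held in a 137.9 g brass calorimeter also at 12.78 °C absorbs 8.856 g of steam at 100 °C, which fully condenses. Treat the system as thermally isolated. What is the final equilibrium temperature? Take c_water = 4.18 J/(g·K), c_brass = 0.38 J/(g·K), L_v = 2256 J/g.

T_f ≈ 30.1 °C

Net heat exchanged in the isolated system is zero:
latent heat released on condensation: 8.856·2256 = 19979
  condensate cools 100→T: 8.856·4.18·(T − 100) = 37.02(T − 100)
  original water: 1249.8(T − 12.78)
  brass cup: 137.9·0.38·(T − 12.78) = 52.4(T − 12.78)
1339.2 T = 19979 + 3701.8 + 16642 = 40323
T ≈ 30.11 °C (< 100 °C, so full condensation is consistent).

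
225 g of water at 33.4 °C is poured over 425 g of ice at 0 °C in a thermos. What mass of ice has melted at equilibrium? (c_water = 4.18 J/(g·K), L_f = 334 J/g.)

m_melted ≈ 94 g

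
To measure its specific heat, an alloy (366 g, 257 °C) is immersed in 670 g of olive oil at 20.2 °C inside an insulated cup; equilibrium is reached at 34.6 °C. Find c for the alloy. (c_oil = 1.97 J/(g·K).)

c ≈ 0.234 J/(g·K)

Heat lost by the alloy = heat gained by the oil:
366·c·(257 − 34.6) = 670·1.97·(34.6 − 20.2)
81398 c = 19007  ⇒  c ≈ 0.2335 J/(g·K)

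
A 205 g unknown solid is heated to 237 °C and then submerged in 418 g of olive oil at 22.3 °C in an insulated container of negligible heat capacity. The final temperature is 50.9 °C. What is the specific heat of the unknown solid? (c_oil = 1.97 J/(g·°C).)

c ≈ 0.617 J/(g·°C)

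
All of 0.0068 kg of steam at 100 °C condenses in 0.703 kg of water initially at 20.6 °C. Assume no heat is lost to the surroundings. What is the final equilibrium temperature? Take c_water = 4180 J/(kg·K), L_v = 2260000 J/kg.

T_f ≈ 26.5 °C

Net heat exchanged in the isolated system is zero:
steam→water at 100 °C releases m L_v = 0.0068·2260000 = 15368
  condensed water 100 °C→T: 28.42(T − 100)
  water warms: 0.703·4180·(T − 20.6) = 2938.5(T − 20.6)
2967 T = 15368 + 2842.4 + 60534 = 78744
T ≈ 26.54 °C (< 100 °C, so full condensation is consistent).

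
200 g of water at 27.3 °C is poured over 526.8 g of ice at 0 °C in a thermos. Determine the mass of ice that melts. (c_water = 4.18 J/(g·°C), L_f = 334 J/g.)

m_melted ≈ 68.3 g

Cooling the water to 0 °C releases 200×4.18×27.3 = 22823 J.
Fully melting the ice requires m_ice L_f = 526.8×334 = 175951 J.
That's not enough to melt it all — equilibrium is at 0 °C with ice remaining.
Mass melted = 22823/334 ≈ 68.33 g.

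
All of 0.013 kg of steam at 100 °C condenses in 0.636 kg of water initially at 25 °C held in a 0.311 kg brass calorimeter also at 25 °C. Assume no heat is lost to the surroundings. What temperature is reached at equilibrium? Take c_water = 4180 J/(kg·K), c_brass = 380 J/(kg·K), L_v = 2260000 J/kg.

T_f ≈ 36.8 °C

Heat gained plus heat lost sum to zero:
condense steam: −0.013×2260000 = −29380
  condensed water 100 °C→T: 54.34(T − 100)
  original water: 2658.5(T − 25)
  brass cup: 0.311×380×(T − 25) = 118.18(T − 25)
2831 T = 29380 + 5434 + 69416 = 104230
T ≈ 36.82 °C (< 100 °C, so full condensation is consistent).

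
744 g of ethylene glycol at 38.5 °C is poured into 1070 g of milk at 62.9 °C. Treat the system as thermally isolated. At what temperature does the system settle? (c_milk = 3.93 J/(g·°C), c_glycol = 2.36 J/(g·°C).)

T_f ≈ 55.7 °C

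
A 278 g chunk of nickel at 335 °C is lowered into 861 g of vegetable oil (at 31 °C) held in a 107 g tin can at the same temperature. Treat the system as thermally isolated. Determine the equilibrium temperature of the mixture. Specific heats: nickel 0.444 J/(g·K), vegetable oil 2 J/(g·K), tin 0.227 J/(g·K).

T_f ≈ 51.1 °C

Conservation of energy gives ΣQ = 0:
278×0.444×(T − 335) + 861×2×(T − 31) + 107×0.227×(T − 31) = 0
1869.7 T = 95485
T ≈ 51.07 °C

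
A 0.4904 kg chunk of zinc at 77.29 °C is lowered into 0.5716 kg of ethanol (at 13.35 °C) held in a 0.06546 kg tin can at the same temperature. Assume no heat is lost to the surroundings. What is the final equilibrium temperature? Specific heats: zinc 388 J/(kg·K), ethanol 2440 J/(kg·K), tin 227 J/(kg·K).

T_f ≈ 21.0 °C

Net heat exchanged in the isolated system is zero:
0.4904·388·(T − 77.29) + 0.5716·2440·(T − 13.35) + 0.06546·227·(T − 13.35) = 0
(190.28 + 1394.7 + 14.86) T = 190.28·77.29 + 1394.7·13.35 + 14.86·13.35
T = 33524/1599.8 ≈ 20.95 °C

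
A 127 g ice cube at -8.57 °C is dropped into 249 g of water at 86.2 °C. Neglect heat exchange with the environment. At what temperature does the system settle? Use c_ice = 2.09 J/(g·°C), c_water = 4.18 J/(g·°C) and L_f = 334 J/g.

Sum of m c ΔT and latent-heat terms is zero:
warm ice to 0 °C: 127·2.09·(0 − (-8.57)) = 2274.7; fusion: m_ice L_f = 127·334 = 42418; warm the meltwater: 530.86 T; water: 1040.8(T − 86.2)
1571.7 T = 89719 − 44693 = 45026
T ≈ 28.65 °C — above 0 °C, consistent with complete melting.

T_f ≈ 28.6 °C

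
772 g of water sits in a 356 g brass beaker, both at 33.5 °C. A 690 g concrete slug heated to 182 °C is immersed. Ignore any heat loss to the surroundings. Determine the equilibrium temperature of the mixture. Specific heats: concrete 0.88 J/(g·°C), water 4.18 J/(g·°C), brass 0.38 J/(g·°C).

T_f ≈ 56.2 °C

With ΣQ=0 the equilibrium temperature is the m·c-weighted mean:
T_f = (607.2·182 + 3227·33.5 + 135.28·33.5) / (607.2 + 3227 + 135.28)
    = 223145 / 3969.4 ≈ 56.22 °C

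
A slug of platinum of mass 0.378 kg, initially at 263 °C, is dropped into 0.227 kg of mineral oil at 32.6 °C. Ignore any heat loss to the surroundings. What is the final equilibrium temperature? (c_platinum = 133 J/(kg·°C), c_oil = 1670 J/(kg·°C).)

T_f ≈ 59.6 °C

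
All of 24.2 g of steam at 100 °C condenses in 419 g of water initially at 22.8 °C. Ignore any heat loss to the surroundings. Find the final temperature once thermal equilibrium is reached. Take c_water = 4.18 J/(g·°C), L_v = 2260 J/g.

T_f ≈ 56.5 °C

Heat gained plus heat lost sum to zero:
steam→water at 100 °C releases m L_v = 24.2×2260 = 54692; condensate cools 100→T: 24.2×4.18×(T − 100) = 101.16(T − 100); original water: 1751.4(T − 22.8)
1852.6 T = 54692 + 10116 + 39932 = 104740
T ≈ 56.54 °C, under the boiling point, so the assumption holds.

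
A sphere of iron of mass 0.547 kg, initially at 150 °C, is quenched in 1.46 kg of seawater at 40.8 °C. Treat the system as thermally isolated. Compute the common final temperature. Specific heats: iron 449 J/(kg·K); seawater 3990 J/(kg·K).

T_f ≈ 45.2 °C

Let T be the final temperature. ΣQ_i = 0:
0.547·449·(T − 150) + 1.46·3990·(T − 40.8) = 0
245.6(T − 150) + 5825.4(T − 40.8) = 0
6071 T = 274517
T = 274517/6071 ≈ 45.22 °C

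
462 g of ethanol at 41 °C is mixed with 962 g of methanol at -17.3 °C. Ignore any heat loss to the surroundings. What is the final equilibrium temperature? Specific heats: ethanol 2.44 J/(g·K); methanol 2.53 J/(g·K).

Taking heat into each body as positive, Σ m c ΔT = 0:
462×2.44×(T − 41) + 962×2.53×(T − (-17.3)) = 0
1127.3(T − 41) + 2433.9(T − (-17.3)) = 0
(1127.3 + 2433.9) T = 1127.3×41 + 2433.9×(-17.3)
T ≈ 1.15 °C

T_f ≈ 1.2 °C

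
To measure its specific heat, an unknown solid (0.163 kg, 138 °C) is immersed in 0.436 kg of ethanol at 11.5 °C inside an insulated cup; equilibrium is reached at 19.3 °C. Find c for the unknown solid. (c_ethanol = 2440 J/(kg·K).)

c ≈ 429 J/(kg·K)

Net heat exchanged in the isolated system is zero:
0.163×c×(19.3 − 138) + 0.436×2440×(19.3 − 11.5) = 0
-19.35 c = -8298
c = -8298/-19.35 ≈ 428.9 J/(kg·K)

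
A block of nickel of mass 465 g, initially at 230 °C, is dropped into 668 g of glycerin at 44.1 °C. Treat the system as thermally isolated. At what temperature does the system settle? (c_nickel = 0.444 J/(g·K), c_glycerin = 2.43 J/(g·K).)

T_f ≈ 65.1 °C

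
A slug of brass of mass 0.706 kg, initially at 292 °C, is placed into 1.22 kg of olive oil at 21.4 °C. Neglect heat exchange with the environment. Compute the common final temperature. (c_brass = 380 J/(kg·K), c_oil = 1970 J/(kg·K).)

Net heat exchanged in the isolated system is zero:
0.706*380*(T − 292) + 1.22*1970*(T − 21.4) = 0
268.28(T − 292) + 2403.4(T − 21.4) = 0
(268.28 + 2403.4) T = 268.28*292 + 2403.4*21.4
T = 129771 / 2671.7 = 48.6 °C

T_f ≈ 48.6 °C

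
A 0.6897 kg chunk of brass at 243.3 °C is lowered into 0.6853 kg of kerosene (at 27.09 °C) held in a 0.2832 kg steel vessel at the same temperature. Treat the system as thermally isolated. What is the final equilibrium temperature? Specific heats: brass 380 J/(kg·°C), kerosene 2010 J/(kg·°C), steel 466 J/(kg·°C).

Heat gained plus heat lost sum to zero:
0.6897*380*(T − 243.3) + 0.6853*2010*(T − 27.09) + 0.2832*466*(T − 27.09) = 0
262.09(T − 243.3) + 1377.5(T − 27.09) + 131.97(T − 27.09) = 0
1771.5 T = 104656
T ≈ 59.08 °C

T_f ≈ 59.1 °C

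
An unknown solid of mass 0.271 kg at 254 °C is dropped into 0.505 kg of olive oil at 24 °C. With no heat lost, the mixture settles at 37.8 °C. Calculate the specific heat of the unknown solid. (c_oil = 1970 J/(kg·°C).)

Net heat exchanged in the isolated system is zero:
0.271·c·(37.8 − 254) + 0.505·1970·(37.8 − 24) = 0
-58.59 c = -13729
c = -13729/-58.59 ≈ 234.3 J/(kg·°C)

c ≈ 234 J/(kg·°C)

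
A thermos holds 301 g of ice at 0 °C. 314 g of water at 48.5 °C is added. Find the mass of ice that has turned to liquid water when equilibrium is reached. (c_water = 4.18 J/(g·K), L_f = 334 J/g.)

Water can give up m c ΔT = 314×4.18×48.5 = 63657 J before reaching 0 °C.
To melt every bit of ice: 301×334 = 100534 J.
That's not enough to melt it all — equilibrium is at 0 °C with ice remaining.
m_melt = 63657 / L_f = 190.6 g.

m_melted ≈ 191 g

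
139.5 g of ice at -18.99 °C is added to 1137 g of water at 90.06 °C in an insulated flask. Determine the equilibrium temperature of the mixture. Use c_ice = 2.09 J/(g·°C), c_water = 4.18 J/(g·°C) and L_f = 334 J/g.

Let T be the final temperature. ΣQ_i = 0:
warm ice to 0 °C: 139.5×2.09×(0 − (-18.99)) = 5536.6
  melt ice: 139.5×334 = 46593
  meltwater 0→T: 139.5×4.18×T = 583.11 T
  water: 4752.7(T − 90.06)
5335.8 T = 428025 − 52130 = 375895
T ≈ 70.45 °C — above 0 °C, consistent with complete melting.

T_f ≈ 70.4 °C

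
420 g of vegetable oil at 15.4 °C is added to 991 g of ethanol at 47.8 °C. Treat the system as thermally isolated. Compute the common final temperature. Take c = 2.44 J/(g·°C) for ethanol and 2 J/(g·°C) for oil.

Net heat exchanged in the isolated system is zero:
991×2.44×(T − 47.8) + 420×2×(T − 15.4) = 0
2418(T − 47.8) + 840(T − 15.4) = 0
(2418 + 840) T = 2418×47.8 + 840×15.4
T = 128518/3258 ≈ 39.45 °C

T_f ≈ 39.4 °C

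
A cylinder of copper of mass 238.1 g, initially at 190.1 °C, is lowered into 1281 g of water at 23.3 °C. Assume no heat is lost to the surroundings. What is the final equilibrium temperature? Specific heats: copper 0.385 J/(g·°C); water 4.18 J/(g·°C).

T_f ≈ 26.1 °C

Let T be the final temperature. ΣQ_i = 0:
238.1×0.385×(T − 190.1) + 1281×4.18×(T − 23.3) = 0
91.67(T − 190.1) + 5354.6(T − 23.3) = 0
5446.2 T = 142188
T = 142188/5446.2 ≈ 26.11 °C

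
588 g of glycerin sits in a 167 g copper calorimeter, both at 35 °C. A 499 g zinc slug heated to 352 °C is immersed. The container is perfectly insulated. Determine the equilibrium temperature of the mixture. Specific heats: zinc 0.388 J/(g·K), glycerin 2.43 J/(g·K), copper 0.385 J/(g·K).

T_f ≈ 71.4 °C

Heat gained plus heat lost sum to zero:
499×0.388×(T − 352) + 588×2.43×(T − 35) + 167×0.385×(T − 35) = 0
193.61(T − 352) + 1428.8(T − 35) + 64.3(T − 35) = 0
(193.61 + 1428.8 + 64.3) T = 193.61×352 + 1428.8×35 + 64.3×35
T = 120411/1686.7 ≈ 71.39 °C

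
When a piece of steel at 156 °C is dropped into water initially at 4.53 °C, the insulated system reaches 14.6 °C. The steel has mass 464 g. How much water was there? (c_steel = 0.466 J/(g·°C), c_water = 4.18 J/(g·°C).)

m ≈ 726 g

Energy conservation, ΣQ = 0:
464·0.466·(14.6 − 156) + m·4.18·(14.6 − 4.53) = 0
42.09 m = 30574
m = 30574/42.09 ≈ 726.4 g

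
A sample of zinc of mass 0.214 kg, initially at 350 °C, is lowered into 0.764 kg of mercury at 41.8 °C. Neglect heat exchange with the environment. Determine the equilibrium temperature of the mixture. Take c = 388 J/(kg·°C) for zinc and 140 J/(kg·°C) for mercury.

T_f ≈ 176.5 °C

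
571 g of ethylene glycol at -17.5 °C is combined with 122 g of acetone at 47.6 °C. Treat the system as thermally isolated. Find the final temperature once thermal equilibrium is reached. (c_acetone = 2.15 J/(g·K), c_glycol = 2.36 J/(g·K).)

|Q_acetone| = |Q_glycol|:
122·2.15·(47.6 − T) = 571·2.36·(T − (-17.5))
262.3(47.6 − T) = 1347.6(T − (-17.5))
1609.9 T = -11097  ⇒  T ≈ -6.89 °C

T_f ≈ -6.9 °C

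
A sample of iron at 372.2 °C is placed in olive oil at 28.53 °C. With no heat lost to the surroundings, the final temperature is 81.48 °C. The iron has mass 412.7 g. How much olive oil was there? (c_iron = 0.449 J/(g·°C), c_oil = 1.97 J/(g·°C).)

m ≈ 516 g

|Q_iron| = |Q_oil|:
412.7·0.449·(372.2 − 81.48) = m·1.97·(81.48 − 28.53)
104.31 m = 53871  ⇒  m ≈ 516.4 g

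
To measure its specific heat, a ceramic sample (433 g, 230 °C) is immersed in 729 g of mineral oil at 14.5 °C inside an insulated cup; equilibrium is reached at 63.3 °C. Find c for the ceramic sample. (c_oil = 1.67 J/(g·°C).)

c ≈ 0.823 J/(g·°C)

Heat gained plus heat lost sum to zero:
433×c×(63.3 − 230) + 729×1.67×(63.3 − 14.5) = 0
-72181 c = -59411
c = -59411/-72181 ≈ 0.8231 J/(g·°C)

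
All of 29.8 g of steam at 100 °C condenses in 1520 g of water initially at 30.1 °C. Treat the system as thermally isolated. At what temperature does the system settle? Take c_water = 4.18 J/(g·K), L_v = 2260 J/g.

T_f ≈ 41.8 °C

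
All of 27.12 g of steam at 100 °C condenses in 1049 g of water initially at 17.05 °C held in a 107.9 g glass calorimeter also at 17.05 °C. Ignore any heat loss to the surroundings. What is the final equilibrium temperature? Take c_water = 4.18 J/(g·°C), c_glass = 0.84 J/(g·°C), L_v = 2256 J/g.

T_f ≈ 32.4 °C

Taking heat into each body as positive, Σ m c ΔT = 0:
latent heat released on condensation: 27.12×2256 = 61183
  condensate cools 100→T: 27.12×4.18×(T − 100) = 113.36(T − 100)
  water warms: 1049×4.18×(T − 17.05) = 4384.8(T − 17.05)
  cup: 90.64(T − 17.05)
4588.8 T = 61183 + 11336 + 76307 = 148825
T ≈ 32.43 °C (< 100 °C, so full condensation is consistent).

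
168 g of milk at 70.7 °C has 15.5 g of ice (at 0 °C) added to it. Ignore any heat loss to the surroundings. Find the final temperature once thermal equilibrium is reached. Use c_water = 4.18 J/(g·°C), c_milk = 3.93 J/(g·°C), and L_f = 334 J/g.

T_f ≈ 57.2 °C

Net heat exchanged in the isolated system is zero:
melt ice: 15.5×334 = 5177; meltwater 0→T: 15.5×4.18×T = 64.79 T; milk cools: 168×3.93×(T − 70.7) = 660.24(T − 70.7)
725.03 T = 46679 − 5177 = 41502
T ≈ 57.24 °C. Since T > 0 °C, the all-ice-melts assumption holds.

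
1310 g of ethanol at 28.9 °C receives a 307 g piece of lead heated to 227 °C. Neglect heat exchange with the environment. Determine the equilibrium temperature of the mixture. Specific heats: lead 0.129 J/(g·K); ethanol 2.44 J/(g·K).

Heat lost by the lead equals heat gained by the ethanol:
307*0.129*(227 − T) = 1310*2.44*(T − 28.9)
39.6(227 − T) = 3196.4(T − 28.9)
3236 T = 101366  ⇒  T ≈ 31.32 °C

T_f ≈ 31.3 °C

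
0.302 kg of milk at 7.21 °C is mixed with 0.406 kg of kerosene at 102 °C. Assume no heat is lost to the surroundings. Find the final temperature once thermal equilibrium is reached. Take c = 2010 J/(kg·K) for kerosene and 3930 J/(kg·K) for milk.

T_f ≈ 45.8 °C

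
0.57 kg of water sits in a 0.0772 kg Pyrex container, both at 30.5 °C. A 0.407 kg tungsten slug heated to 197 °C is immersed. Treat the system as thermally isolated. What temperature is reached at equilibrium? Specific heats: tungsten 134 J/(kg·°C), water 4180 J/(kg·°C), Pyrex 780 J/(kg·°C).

T_f ≈ 34.1 °C

Heat gained plus heat lost sum to zero:
0.407*134*(T − 197) + 0.57*4180*(T − 30.5) + 0.0772*780*(T − 30.5) = 0
(54.54 + 2382.6 + 60.22) T = 54.54*197 + 2382.6*30.5 + 60.22*30.5
T = 85250/2497.4 ≈ 34.14 °C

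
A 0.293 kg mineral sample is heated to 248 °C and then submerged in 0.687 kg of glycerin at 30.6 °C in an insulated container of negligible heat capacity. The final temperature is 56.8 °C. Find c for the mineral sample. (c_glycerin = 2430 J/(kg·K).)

Heat lost by the mineral sample = heat gained by the glycerin:
0.293·c·(248 − 56.8) = 0.687·2430·(56.8 − 30.6)
56.02 c = 43739  ⇒  c ≈ 780.7 J/(kg·K)

c ≈ 781 J/(kg·K)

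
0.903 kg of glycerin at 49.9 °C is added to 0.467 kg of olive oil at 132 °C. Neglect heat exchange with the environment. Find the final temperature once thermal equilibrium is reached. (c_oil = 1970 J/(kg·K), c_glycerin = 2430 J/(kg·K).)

T_f ≈ 74.2 °C

Set heat shed by the hot body equal to heat absorbed by the cold body:
0.467×1970×(132 − T) = 0.903×2430×(T − 49.9)
919.99(132 − T) = 2194.3(T − 49.9)
3114.3 T = 230934  ⇒  T ≈ 74.15 °C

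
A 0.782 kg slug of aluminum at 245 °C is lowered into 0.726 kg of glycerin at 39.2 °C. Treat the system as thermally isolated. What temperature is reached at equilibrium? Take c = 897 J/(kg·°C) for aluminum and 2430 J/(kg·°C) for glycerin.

Energy conservation, ΣQ = 0:
0.782*897*(T − 245) + 0.726*2430*(T − 39.2) = 0
701.45(T − 245) + 1764.2(T − 39.2) = 0
2465.6 T = 241012
T ≈ 97.75 °C

T_f ≈ 97.7 °C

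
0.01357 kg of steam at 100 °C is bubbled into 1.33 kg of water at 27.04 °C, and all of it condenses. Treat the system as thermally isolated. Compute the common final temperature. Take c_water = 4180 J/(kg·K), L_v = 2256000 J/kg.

T_f ≈ 33.2 °C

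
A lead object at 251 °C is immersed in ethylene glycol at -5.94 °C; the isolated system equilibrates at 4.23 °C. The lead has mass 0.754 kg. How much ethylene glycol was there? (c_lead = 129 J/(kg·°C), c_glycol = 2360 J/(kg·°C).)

m ≈ 1 kg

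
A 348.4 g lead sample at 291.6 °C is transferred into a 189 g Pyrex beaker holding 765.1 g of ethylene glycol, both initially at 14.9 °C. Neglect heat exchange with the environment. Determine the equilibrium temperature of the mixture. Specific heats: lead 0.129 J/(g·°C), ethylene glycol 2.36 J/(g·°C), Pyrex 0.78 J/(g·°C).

T_f ≈ 21.1 °C

T_f = Σ m_i c_i T_i / Σ m_i c_i:
T_f = (44.94·291.6 + 1805.6·14.9 + 147.42·14.9) / (44.94 + 1805.6 + 147.42)
    = 42206 / 1998 ≈ 21.12 °C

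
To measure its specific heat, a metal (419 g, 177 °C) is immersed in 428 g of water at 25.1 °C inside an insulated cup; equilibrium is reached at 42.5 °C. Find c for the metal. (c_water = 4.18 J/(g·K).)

c ≈ 0.552 J/(g·K)

m_s c (T_s − T_f) = m_water c_water (T_f − T_0):
419·c·(177 − 42.5) = 428·4.18·(42.5 − 25.1)
56356 c = 31129  ⇒  c ≈ 0.5524 J/(g·K)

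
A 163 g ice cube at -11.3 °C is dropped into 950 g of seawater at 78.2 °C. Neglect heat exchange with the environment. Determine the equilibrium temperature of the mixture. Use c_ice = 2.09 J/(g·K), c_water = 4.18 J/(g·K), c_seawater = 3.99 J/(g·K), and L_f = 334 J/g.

T_f ≈ 53.3 °C

Energy balance with sensible and latent terms:
ice -11.3→0 °C: 163·2.09·11.3 = 3849.6
  melt ice: 163·334 = 54442
  meltwater 0→T: 163·4.18·T = 681.34 T
  seawater: 3790.5(T − 78.2)
4471.8 T = 296417 − 58292 = 238126
T ≈ 53.25 °C — above 0 °C, consistent with complete melting.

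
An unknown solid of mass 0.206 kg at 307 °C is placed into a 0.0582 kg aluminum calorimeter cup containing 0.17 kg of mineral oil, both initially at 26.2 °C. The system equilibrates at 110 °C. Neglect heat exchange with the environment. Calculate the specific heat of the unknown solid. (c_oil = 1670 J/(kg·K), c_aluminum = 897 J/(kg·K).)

Conservation of energy gives ΣQ = 0:
0.206·c·(110 − 307) + 0.17·1670·(110 − 26.2) + 0.0582·897·(110 − 26.2) = 0
-40.58 c = -28166
c = -28166/-40.58 ≈ 694 J/(kg·K)

c ≈ 694 J/(kg·K)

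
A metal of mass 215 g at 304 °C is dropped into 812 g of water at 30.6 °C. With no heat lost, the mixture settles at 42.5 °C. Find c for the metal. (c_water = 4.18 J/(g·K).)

c ≈ 0.718 J/(g·K)

Conservation of energy gives ΣQ = 0:
215·c·(42.5 − 304) + 812·4.18·(42.5 − 30.6) = 0
-56222 c = -40391
c = -40391/-56222 ≈ 0.7184 J/(g·K)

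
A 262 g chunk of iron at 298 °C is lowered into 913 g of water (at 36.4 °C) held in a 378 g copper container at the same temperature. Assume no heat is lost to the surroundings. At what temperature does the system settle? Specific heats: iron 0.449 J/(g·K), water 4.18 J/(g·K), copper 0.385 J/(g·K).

T_f ≈ 43.9 °C

Setting the total heat transfer to zero:
262*0.449*(T − 298) + 913*4.18*(T − 36.4) + 378*0.385*(T − 36.4) = 0
4079.5 T = 179268
T = 179268/4079.5 ≈ 43.94 °C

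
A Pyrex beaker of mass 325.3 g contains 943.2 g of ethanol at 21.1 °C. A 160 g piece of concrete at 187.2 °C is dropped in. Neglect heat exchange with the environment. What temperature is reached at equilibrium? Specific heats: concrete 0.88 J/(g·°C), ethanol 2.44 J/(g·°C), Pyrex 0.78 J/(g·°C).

T_f ≈ 29.8 °C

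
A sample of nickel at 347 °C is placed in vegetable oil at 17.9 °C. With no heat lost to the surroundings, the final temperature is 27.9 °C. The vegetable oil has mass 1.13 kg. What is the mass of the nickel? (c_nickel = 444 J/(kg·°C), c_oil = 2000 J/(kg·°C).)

m ≈ 0.16 kg

|Q_nickel| = |Q_oil|:
m·444·(347 − 27.9) = 1.13·2000·(27.9 − 17.9)
141680 m = 22600  ⇒  m ≈ 0.1595 kg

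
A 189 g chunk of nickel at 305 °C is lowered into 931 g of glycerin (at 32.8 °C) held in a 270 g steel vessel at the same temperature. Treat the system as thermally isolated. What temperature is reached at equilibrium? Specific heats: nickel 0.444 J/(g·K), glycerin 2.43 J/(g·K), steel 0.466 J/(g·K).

T_f ≈ 42.0 °C

Let T be the final temperature. ΣQ_i = 0:
189*0.444*(T − 305) + 931*2.43*(T − 32.8) + 270*0.466*(T − 32.8) = 0
(83.92 + 2262.3 + 125.82) T = 83.92*305 + 2262.3*32.8 + 125.82*32.8
T ≈ 42.04 °C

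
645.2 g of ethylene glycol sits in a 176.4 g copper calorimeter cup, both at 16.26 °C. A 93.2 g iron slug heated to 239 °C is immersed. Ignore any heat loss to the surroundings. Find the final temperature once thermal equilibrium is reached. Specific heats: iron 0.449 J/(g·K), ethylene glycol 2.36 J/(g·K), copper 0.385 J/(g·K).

Setting the total heat transfer to zero:
93.2×0.449×(T − 239) + 645.2×2.36×(T − 16.26) + 176.4×0.385×(T − 16.26) = 0
41.85(T − 239) + 1522.7(T − 16.26) + 67.91(T − 16.26) = 0
(41.85 + 1522.7 + 67.91) T = 41.85×239 + 1522.7×16.26 + 67.91×16.26
T ≈ 21.97 °C

T_f ≈ 22.0 °C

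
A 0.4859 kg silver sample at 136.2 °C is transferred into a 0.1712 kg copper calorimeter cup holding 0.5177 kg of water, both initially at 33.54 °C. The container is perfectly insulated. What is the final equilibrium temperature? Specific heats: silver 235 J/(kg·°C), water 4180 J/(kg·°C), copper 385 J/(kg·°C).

Heat gained plus heat lost sum to zero:
0.4859×235×(T − 136.2) + 0.5177×4180×(T − 33.54) + 0.1712×385×(T − 33.54) = 0
114.19(T − 136.2) + 2164(T − 33.54) + 65.91(T − 33.54) = 0
(114.19 + 2164 + 65.91) T = 114.19×136.2 + 2164×33.54 + 65.91×33.54
T ≈ 38.54 °C

T_f ≈ 38.5 °C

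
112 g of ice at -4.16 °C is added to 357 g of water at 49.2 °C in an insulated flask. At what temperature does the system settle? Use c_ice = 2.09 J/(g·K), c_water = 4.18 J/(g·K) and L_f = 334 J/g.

T_f ≈ 17.9 °C

Let T be the final temperature. ΣQ_i = 0:
warm ice to 0 °C: 112×2.09×(0 − (-4.16)) = 973.77
  fusion: m_ice L_f = 112×334 = 37408
  warm the meltwater: 468.16 T
  water: 1492.3(T − 49.2)
1960.4 T = 73419 − 38382 = 35037
T ≈ 17.87 °C — above 0 °C, consistent with complete melting.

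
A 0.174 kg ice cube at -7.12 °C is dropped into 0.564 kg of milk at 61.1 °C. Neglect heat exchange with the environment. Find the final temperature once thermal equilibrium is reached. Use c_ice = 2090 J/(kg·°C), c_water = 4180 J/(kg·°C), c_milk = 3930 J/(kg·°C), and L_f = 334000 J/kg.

Setting the total heat transfer to zero:
warm ice to 0 °C: 0.174·2090·(0 − (-7.12)) = 2589.3
  melt ice: 0.174·334000 = 58116
  meltwater 0→T: 0.174·4180·T = 727.32 T
  milk: 2216.5(T − 61.1)
2943.8 T = 135429 − 60705 = 74724
T ≈ 25.38 °C (positive, so assuming full melt was valid).

T_f ≈ 25.4 °C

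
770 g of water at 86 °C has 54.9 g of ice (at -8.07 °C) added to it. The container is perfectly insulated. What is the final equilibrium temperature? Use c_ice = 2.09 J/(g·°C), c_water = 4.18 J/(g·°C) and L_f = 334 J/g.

T_f ≈ 74.7 °C

Heat gained plus heat lost sum to zero:
warm ice to 0 °C: 54.9×2.09×(0 − (-8.07)) = 925.96
  fusion: m_ice L_f = 54.9×334 = 18337
  warm the meltwater: 229.48 T
  water: 3218.6(T − 86)
3448.1 T = 276800 − 19263 = 257537
T ≈ 74.69 °C — above 0 °C, consistent with complete melting.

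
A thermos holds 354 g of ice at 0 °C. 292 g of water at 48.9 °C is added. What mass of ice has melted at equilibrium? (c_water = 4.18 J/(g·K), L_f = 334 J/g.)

m_melted ≈ 179 g

Heat available from the water dropping to 0 °C: 292·4.18·48.9 = 59685 J.
Fully melting the ice requires m_ice L_f = 354·334 = 118236 J.
That's not enough to melt it all — equilibrium is at 0 °C with ice remaining.
Mass melted = 59685/334 ≈ 178.7 g.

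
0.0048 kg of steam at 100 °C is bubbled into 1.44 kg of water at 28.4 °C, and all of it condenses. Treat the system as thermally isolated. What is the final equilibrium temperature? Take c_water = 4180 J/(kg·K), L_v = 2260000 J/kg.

Energy conservation, ΣQ = 0:
steam→water at 100 °C releases m L_v = 0.0048·2260000 = 10848
  condensate cools 100→T: 0.0048·4180·(T − 100) = 20.06(T − 100)
  water warms: 1.44·4180·(T − 28.4) = 6019.2(T − 28.4)
6039.3 T = 10848 + 2006.4 + 170945 = 183800
T ≈ 30.43 °C, under the boiling point, so the assumption holds.

T_f ≈ 30.4 °C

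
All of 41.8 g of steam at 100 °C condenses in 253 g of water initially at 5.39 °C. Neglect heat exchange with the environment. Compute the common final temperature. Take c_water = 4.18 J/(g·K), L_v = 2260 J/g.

T_f ≈ 95.5 °C

Sum of m c ΔT and latent-heat terms is zero:
latent heat released on condensation: 41.8×2260 = 94468; condensed water 100 °C→T: 174.72(T − 100); water warms: 253×4.18×(T − 5.39) = 1057.5(T − 5.39)
1232.3 T = 94468 + 17472 + 5700.1 = 117641
T ≈ 95.47 °C — below 100 °C, confirming all the steam condensed.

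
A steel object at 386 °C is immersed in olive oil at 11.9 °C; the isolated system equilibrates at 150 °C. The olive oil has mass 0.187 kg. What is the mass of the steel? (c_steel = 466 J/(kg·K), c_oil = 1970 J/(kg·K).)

|Q_steel| = |Q_oil|:
m·466·(386 − 150) = 0.187·1970·(150 − 11.9)
109976 m = 50875  ⇒  m ≈ 0.4626 kg

m ≈ 0.463 kg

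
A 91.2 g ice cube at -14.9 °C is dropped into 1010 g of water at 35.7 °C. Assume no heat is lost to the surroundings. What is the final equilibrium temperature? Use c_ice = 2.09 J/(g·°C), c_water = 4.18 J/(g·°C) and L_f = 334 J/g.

T_f ≈ 25.5 °C

Heat gained plus heat lost sum to zero:
ice -14.9→0 °C: 91.2×2.09×14.9 = 2840.1
  melt ice: 91.2×334 = 30461
  meltwater 0→T: 91.2×4.18×T = 381.22 T
  water cools: 1010×4.18×(T − 35.7) = 4221.8(T − 35.7)
4603 T = 150718 − 33301 = 117417
T ≈ 25.51 °C. Since T > 0 °C, the all-ice-melts assumption holds.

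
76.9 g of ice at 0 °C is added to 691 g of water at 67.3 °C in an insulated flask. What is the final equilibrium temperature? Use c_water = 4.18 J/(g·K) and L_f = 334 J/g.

Heat gained plus heat lost sum to zero:
melt ice: 76.9×334 = 25685
  warm the meltwater: 321.44 T
  water: 2888.4(T − 67.3)
3209.8 T = 194388 − 25685 = 168703
T ≈ 52.56 °C (positive, so assuming full melt was valid).

T_f ≈ 52.6 °C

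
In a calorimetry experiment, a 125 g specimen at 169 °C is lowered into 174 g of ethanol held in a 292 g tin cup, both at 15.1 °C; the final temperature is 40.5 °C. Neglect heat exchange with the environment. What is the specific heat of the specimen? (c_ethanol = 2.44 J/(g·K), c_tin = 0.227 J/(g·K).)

Conservation of energy gives ΣQ = 0:
125·c·(40.5 − 169) + 174·2.44·(40.5 − 15.1) + 292·0.227·(40.5 − 15.1) = 0
-16062 c = -12467
c = -12467/-16062 ≈ 0.7762 J/(g·K)

c ≈ 0.776 J/(g·K)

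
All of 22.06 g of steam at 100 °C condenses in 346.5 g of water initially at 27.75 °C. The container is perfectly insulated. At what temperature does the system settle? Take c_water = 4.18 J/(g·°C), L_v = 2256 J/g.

T_f ≈ 64.4 °C

Energy conservation, ΣQ = 0:
latent heat released on condensation: 22.06·2256 = 49767; condensed water 100 °C→T: 92.21(T − 100); original water: 1448.4(T − 27.75)
1540.6 T = 49767 + 9221.1 + 40192 = 99181
T ≈ 64.38 °C — below 100 °C, confirming all the steam condensed.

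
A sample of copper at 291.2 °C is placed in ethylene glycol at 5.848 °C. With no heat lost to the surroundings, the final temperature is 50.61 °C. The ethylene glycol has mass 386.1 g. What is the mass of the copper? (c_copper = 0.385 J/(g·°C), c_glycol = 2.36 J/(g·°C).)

|Q_copper| = |Q_glycol|:
m·0.385·(291.2 − 50.61) = 386.1·2.36·(50.61 − 5.848)
92.63 m = 40787  ⇒  m ≈ 440.3 g

m ≈ 440 g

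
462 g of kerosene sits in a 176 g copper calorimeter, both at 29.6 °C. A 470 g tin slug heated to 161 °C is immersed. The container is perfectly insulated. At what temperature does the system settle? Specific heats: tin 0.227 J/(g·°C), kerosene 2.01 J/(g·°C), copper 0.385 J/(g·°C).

Heat gained plus heat lost sum to zero:
470*0.227*(T − 161) + 462*2.01*(T − 29.6) + 176*0.385*(T − 29.6) = 0
106.69(T − 161) + 928.62(T − 29.6) + 67.76(T − 29.6) = 0
1103.1 T = 46670
T = 46670/1103.1 ≈ 42.31 °C

T_f ≈ 42.3 °C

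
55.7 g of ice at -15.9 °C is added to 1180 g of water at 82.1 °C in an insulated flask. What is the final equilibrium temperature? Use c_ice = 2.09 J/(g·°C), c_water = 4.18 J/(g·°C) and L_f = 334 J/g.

T_f ≈ 74.4 °C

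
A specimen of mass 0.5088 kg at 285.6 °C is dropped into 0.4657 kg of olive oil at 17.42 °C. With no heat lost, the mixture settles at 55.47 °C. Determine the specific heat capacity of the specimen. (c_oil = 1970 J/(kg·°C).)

c ≈ 298 J/(kg·°C)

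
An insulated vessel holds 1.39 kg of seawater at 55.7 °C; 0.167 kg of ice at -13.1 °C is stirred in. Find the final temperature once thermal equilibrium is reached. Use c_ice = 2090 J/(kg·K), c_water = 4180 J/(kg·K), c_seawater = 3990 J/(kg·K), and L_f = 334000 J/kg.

Conservation of energy gives ΣQ = 0:
ice -13.1→0 °C: 0.167×2090×13.1 = 4572.3; melt ice: 0.167×334000 = 55778; meltwater 0→T: 0.167×4180×T = 698.06 T; seawater cools: 1.39×3990×(T − 55.7) = 5546.1(T − 55.7)
6244.2 T = 308918 − 60350 = 248567
T ≈ 39.81 °C. Since T > 0 °C, the all-ice-melts assumption holds.

T_f ≈ 39.8 °C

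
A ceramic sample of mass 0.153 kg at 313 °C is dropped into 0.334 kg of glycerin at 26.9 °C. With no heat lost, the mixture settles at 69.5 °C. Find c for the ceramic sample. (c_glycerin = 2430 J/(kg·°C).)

c ≈ 928 J/(kg·°C)

Conservation of energy gives ΣQ = 0:
0.153·c·(69.5 − 313) + 0.334·2430·(69.5 − 26.9) = 0
-37.26 c = -34575
c = -34575/-37.26 ≈ 928.1 J/(kg·°C)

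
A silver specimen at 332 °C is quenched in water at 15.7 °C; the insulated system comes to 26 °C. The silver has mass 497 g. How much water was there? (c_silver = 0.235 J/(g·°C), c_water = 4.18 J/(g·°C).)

m ≈ 830 g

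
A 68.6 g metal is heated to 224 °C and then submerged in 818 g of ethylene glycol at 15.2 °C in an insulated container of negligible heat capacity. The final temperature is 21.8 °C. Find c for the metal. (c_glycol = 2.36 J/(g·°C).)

c ≈ 0.919 J/(g·°C)

Conservation of energy gives ΣQ = 0:
68.6·c·(21.8 − 224) + 818·2.36·(21.8 − 15.2) = 0
-13871 c = -12741
c = -12741/-13871 ≈ 0.9186 J/(g·°C)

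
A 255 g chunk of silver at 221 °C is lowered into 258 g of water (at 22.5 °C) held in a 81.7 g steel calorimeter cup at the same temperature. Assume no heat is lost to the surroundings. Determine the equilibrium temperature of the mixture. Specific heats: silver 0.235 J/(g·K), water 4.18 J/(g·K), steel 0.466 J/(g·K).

T_f ≈ 32.6 °C

Heat gained plus heat lost sum to zero:
255*0.235*(T − 221) + 258*4.18*(T − 22.5) + 81.7*0.466*(T − 22.5) = 0
59.92(T − 221) + 1078.4(T − 22.5) + 38.07(T − 22.5) = 0
1176.4 T = 38365
T ≈ 32.61 °C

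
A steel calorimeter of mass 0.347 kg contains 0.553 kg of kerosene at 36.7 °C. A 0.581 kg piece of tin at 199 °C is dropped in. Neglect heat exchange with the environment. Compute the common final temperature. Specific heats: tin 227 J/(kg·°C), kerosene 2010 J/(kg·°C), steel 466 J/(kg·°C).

T_f ≈ 51.9 °C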